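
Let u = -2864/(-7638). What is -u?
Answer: -1432/3819 ≈ -0.37497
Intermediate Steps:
u = 1432/3819 (u = -2864*(-1/7638) = 1432/3819 ≈ 0.37497)
-u = -1*1432/3819 = -1432/3819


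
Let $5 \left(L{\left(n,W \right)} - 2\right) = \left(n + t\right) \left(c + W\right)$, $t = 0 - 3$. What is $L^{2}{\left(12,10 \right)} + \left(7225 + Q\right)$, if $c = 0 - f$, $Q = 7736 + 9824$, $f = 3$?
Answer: $\frac{624954}{25} \approx 24998.0$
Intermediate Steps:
$t = -3$ ($t = 0 - 3 = -3$)
$Q = 17560$
$c = -3$ ($c = 0 - 3 = -3$)
$L{\left(n,W \right)} = 2 + \frac{\left(-3 + W\right) \left(-3 + n\right)}{5}$ ($L{\left(n,W \right)} = 2 + \frac{\left(n - 3\right) \left(-3 + W\right)}{5} = 2 + \frac{\left(-3 + n\right) \left(-3 + W\right)}{5} = 2 + \frac{\left(-3 + W\right) \left(-3 + n\right)}{5}$)
$L^{2}{\left(12,10 \right)} + \left(7225 + Q\right) = \left(\frac{19}{5} - 6 - \frac{36}{5} + \frac{1}{5} \cdot 10 \cdot 12\right)^{2} + \left(7225 + 17560\right) = \left(\frac{19}{5} - 6 - \frac{36}{5} + 24\right)^{2} + 24785 = \left(\frac{73}{5}\right)^{2} + 24785 = \frac{5329}{25} + 24785 = \frac{624954}{25}$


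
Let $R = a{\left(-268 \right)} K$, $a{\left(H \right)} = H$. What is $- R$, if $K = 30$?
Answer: $8040$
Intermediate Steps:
$R = -8040$ ($R = \left(-268\right) 30 = -8040$)
$- R = \left(-1\right) \left(-8040\right) = 8040$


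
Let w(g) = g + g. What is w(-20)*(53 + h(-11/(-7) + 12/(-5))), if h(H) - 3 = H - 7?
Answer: -13488/7 ≈ -1926.9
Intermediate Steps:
h(H) = -4 + H (h(H) = 3 + (H - 7) = 3 + (-7 + H) = -4 + H)
w(g) = 2*g
w(-20)*(53 + h(-11/(-7) + 12/(-5))) = (2*(-20))*(53 + (-4 + (-11/(-7) + 12/(-5)))) = -40*(53 + (-4 + (-11*(-⅐) + 12*(-⅕)))) = -40*(53 + (-4 + (11/7 - 12/5))) = -40*(53 + (-4 - 29/35)) = -40*(53 - 169/35) = -40*1686/35 = -13488/7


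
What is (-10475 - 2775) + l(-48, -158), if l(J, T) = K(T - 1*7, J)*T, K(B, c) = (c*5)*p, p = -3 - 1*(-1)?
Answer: -89090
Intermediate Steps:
p = -2 (p = -3 + 1 = -2)
K(B, c) = -10*c (K(B, c) = (c*5)*(-2) = (5*c)*(-2) = -10*c)
l(J, T) = -10*J*T (l(J, T) = (-10*J)*T = -10*J*T)
(-10475 - 2775) + l(-48, -158) = (-10475 - 2775) - 10*(-48)*(-158) = -13250 - 75840 = -89090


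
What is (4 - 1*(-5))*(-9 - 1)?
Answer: -90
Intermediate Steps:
(4 - 1*(-5))*(-9 - 1) = (4 + 5)*(-10) = 9*(-10) = -90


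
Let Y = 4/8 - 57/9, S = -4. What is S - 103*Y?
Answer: 3581/6 ≈ 596.83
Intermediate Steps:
Y = -35/6 (Y = 4*(1/8) - 57*1/9 = 1/2 - 19/3 = -35/6 ≈ -5.8333)
S - 103*Y = -4 - 103*(-35/6) = -4 + 3605/6 = 3581/6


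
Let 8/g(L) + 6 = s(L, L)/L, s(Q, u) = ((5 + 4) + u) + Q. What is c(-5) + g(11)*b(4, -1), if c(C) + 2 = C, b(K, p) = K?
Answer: -597/35 ≈ -17.057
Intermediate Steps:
s(Q, u) = 9 + Q + u (s(Q, u) = (9 + u) + Q = 9 + Q + u)
c(C) = -2 + C
g(L) = 8/(-6 + (9 + 2*L)/L) (g(L) = 8/(-6 + (9 + L + L)/L) = 8/(-6 + (9 + 2*L)/L))
c(-5) + g(11)*b(4, -1) = (-2 - 5) - 8*11/(-9 + 4*11)*4 = -7 - 8*11/(-9 + 44)*4 = -7 - 8*11/35*4 = -7 - 8*11*1/35*4 = -7 - 88/35*4 = -7 - 352/35 = -597/35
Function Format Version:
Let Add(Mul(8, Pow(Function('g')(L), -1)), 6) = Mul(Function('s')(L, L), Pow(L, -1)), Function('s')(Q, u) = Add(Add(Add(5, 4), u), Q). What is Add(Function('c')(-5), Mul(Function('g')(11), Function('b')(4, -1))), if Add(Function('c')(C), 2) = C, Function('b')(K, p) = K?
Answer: Rational(-597, 35) ≈ -17.057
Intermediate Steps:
Function('s')(Q, u) = Add(9, Q, u) (Function('s')(Q, u) = Add(Add(9, u), Q) = Add(9, Q, u))
Function('c')(C) = Add(-2, C)
Function('g')(L) = Mul(8, Pow(Add(-6, Mul(Pow(L, -1), Add(9, Mul(2, L)))), -1)) (Function('g')(L) = Mul(8, Pow(Add(-6, Mul(Add(9, L, L), Pow(L, -1))), -1)) = Mul(8, Pow(Add(-6, Mul(Add(9, Mul(2, L)), Pow(L, -1))), -1)) = Mul(8, Pow(Add(-6, Mul(Pow(L, -1), Add(9, Mul(2, L)))), -1)))
Add(Function('c')(-5), Mul(Function('g')(11), Function('b')(4, -1))) = Add(Add(-2, -5), Mul(Mul(-8, 11, Pow(Add(-9, Mul(4, 11)), -1)), 4)) = Add(-7, Mul(Mul(-8, 11, Pow(Add(-9, 44), -1)), 4)) = Add(-7, Mul(Mul(-8, 11, Pow(35, -1)), 4)) = Add(-7, Mul(Mul(-8, 11, Rational(1, 35)), 4)) = Add(-7, Mul(Rational(-88, 35), 4)) = Add(-7, Rational(-352, 35)) = Rational(-597, 35)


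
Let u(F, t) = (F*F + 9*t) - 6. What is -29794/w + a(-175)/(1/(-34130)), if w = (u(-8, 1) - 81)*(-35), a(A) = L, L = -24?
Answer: 200669503/245 ≈ 8.1906e+5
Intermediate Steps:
a(A) = -24
u(F, t) = -6 + F**2 + 9*t (u(F, t) = (F**2 + 9*t) - 6 = -6 + F**2 + 9*t)
w = 490 (w = ((-6 + (-8)**2 + 9*1) - 81)*(-35) = ((-6 + 64 + 9) - 81)*(-35) = (67 - 81)*(-35) = -14*(-35) = 490)
-29794/w + a(-175)/(1/(-34130)) = -29794/490 - 24/(1/(-34130)) = -29794*1/490 - 24/(-1/34130) = -14897/245 - 24*(-34130) = -14897/245 + 819120 = 200669503/245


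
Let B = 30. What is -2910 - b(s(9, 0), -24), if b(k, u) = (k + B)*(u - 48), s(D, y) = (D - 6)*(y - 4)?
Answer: -1614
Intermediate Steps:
s(D, y) = (-6 + D)*(-4 + y)
b(k, u) = (-48 + u)*(30 + k) (b(k, u) = (k + 30)*(u - 48) = (30 + k)*(-48 + u) = (-48 + u)*(30 + k))
-2910 - b(s(9, 0), -24) = -2910 - (-1440 - 48*(24 - 6*0 - 4*9 + 9*0) + 30*(-24) + (24 - 6*0 - 4*9 + 9*0)*(-24)) = -2910 - (-1440 - 48*(24 + 0 - 36 + 0) - 720 + (24 + 0 - 36 + 0)*(-24)) = -2910 - (-1440 - 48*(-12) - 720 - 12*(-24)) = -2910 - (-1440 + 576 - 720 + 288) = -2910 - 1*(-1296) = -2910 + 1296 = -1614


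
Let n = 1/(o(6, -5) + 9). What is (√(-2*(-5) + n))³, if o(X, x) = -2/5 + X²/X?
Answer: 5145*√1095/5329 ≈ 31.948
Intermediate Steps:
o(X, x) = -⅖ + X (o(X, x) = -2*⅕ + X = -⅖ + X)
n = 5/73 (n = 1/((-⅖ + 6) + 9) = 1/(28/5 + 9) = 1/(73/5) = 5/73 ≈ 0.068493)
(√(-2*(-5) + n))³ = (√(-2*(-5) + 5/73))³ = (√(10 + 5/73))³ = (√(735/73))³ = (7*√1095/73)³ = 5145*√1095/5329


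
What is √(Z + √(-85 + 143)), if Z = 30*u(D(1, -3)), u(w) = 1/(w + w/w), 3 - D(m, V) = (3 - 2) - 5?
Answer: √(15 + 4*√58)/2 ≈ 3.3713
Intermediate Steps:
D(m, V) = 7 (D(m, V) = 3 - ((3 - 2) - 5) = 3 - (1 - 5) = 3 - 1*(-4) = 3 + 4 = 7)
u(w) = 1/(1 + w) (u(w) = 1/(w + 1) = 1/(1 + w))
Z = 15/4 (Z = 30/(1 + 7) = 30/8 = 30*(⅛) = 15/4 ≈ 3.7500)
√(Z + √(-85 + 143)) = √(15/4 + √(-85 + 143)) = √(15/4 + √58)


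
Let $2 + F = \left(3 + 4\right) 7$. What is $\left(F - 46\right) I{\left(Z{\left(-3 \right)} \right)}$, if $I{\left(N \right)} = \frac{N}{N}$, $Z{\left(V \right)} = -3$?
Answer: $1$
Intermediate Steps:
$I{\left(N \right)} = 1$
$F = 47$ ($F = -2 + \left(3 + 4\right) 7 = -2 + 7 \cdot 7 = -2 + 49 = 47$)
$\left(F - 46\right) I{\left(Z{\left(-3 \right)} \right)} = \left(47 - 46\right) 1 = 1 \cdot 1 = 1$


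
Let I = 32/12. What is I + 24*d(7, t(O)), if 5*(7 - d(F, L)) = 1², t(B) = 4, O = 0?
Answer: 2488/15 ≈ 165.87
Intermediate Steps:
d(F, L) = 34/5 (d(F, L) = 7 - ⅕*1² = 7 - ⅕*1 = 7 - ⅕ = 34/5)
I = 8/3 (I = 32*(1/12) = 8/3 ≈ 2.6667)
I + 24*d(7, t(O)) = 8/3 + 24*(34/5) = 8/3 + 816/5 = 2488/15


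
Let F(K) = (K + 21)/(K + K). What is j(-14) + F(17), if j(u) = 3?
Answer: 70/17 ≈ 4.1176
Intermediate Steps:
F(K) = (21 + K)/(2*K) (F(K) = (21 + K)/((2*K)) = (21 + K)*(1/(2*K)) = (21 + K)/(2*K))
j(-14) + F(17) = 3 + (1/2)*(21 + 17)/17 = 3 + (1/2)*(1/17)*38 = 3 + 19/17 = 70/17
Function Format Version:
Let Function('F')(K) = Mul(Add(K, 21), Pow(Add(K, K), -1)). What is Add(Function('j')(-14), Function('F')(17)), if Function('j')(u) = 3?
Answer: Rational(70, 17) ≈ 4.1176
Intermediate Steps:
Function('F')(K) = Mul(Rational(1, 2), Pow(K, -1), Add(21, K)) (Function('F')(K) = Mul(Add(21, K), Pow(Mul(2, K), -1)) = Mul(Add(21, K), Mul(Rational(1, 2), Pow(K, -1))) = Mul(Rational(1, 2), Pow(K, -1), Add(21, K)))
Add(Function('j')(-14), Function('F')(17)) = Add(3, Mul(Rational(1, 2), Pow(17, -1), Add(21, 17))) = Add(3, Mul(Rational(1, 2), Rational(1, 17), 38)) = Add(3, Rational(19, 17)) = Rational(70, 17)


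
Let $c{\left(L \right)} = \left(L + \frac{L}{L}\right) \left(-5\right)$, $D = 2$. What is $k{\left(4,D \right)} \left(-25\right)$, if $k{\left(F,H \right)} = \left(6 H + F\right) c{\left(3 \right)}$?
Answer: $8000$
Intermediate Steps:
$c{\left(L \right)} = -5 - 5 L$ ($c{\left(L \right)} = \left(L + 1\right) \left(-5\right) = \left(1 + L\right) \left(-5\right) = -5 - 5 L$)
$k{\left(F,H \right)} = - 120 H - 20 F$ ($k{\left(F,H \right)} = \left(6 H + F\right) \left(-5 - 15\right) = \left(F + 6 H\right) \left(-5 - 15\right) = \left(F + 6 H\right) \left(-20\right) = - 120 H - 20 F$)
$k{\left(4,D \right)} \left(-25\right) = \left(\left(-120\right) 2 - 80\right) \left(-25\right) = \left(-240 - 80\right) \left(-25\right) = \left(-320\right) \left(-25\right) = 8000$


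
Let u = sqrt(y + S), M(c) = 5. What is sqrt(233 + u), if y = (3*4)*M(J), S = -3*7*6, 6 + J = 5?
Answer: sqrt(233 + I*sqrt(66)) ≈ 15.267 + 0.26607*I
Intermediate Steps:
J = -1 (J = -6 + 5 = -1)
S = -126 (S = -21*6 = -126)
y = 60 (y = (3*4)*5 = 12*5 = 60)
u = I*sqrt(66) (u = sqrt(60 - 126) = sqrt(-66) = I*sqrt(66) ≈ 8.124*I)
sqrt(233 + u) = sqrt(233 + I*sqrt(66))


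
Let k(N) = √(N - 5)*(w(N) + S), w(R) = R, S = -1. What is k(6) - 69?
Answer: -64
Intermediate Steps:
k(N) = √(-5 + N)*(-1 + N) (k(N) = √(N - 5)*(N - 1) = √(-5 + N)*(-1 + N))
k(6) - 69 = √(-5 + 6)*(-1 + 6) - 69 = √1*5 - 69 = 1*5 - 69 = 5 - 69 = -64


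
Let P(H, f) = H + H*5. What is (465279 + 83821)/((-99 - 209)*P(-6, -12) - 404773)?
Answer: -109820/78737 ≈ -1.3948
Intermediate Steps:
P(H, f) = 6*H (P(H, f) = H + 5*H = 6*H)
(465279 + 83821)/((-99 - 209)*P(-6, -12) - 404773) = (465279 + 83821)/((-99 - 209)*(6*(-6)) - 404773) = 549100/(-308*(-36) - 404773) = 549100/(11088 - 404773) = 549100/(-393685) = 549100*(-1/393685) = -109820/78737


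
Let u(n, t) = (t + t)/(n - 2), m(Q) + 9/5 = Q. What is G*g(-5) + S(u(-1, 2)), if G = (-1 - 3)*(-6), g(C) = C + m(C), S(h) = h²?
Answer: -12664/45 ≈ -281.42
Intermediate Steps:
m(Q) = -9/5 + Q
u(n, t) = 2*t/(-2 + n) (u(n, t) = (2*t)/(-2 + n) = 2*t/(-2 + n))
g(C) = -9/5 + 2*C (g(C) = C + (-9/5 + C) = -9/5 + 2*C)
G = 24 (G = -4*(-6) = 24)
G*g(-5) + S(u(-1, 2)) = 24*(-9/5 + 2*(-5)) + (2*2/(-2 - 1))² = 24*(-9/5 - 10) + (2*2/(-3))² = 24*(-59/5) + (2*2*(-⅓))² = -1416/5 + (-4/3)² = -1416/5 + 16/9 = -12664/45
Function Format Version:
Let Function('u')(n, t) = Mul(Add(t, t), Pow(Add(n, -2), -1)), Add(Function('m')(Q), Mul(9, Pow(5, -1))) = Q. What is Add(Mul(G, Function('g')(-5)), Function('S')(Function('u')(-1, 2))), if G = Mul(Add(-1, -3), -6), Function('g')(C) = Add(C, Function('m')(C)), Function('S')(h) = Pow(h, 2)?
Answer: Rational(-12664, 45) ≈ -281.42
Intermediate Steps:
Function('m')(Q) = Add(Rational(-9, 5), Q)
Function('u')(n, t) = Mul(2, t, Pow(Add(-2, n), -1)) (Function('u')(n, t) = Mul(Mul(2, t), Pow(Add(-2, n), -1)) = Mul(2, t, Pow(Add(-2, n), -1)))
Function('g')(C) = Add(Rational(-9, 5), Mul(2, C)) (Function('g')(C) = Add(C, Add(Rational(-9, 5), C)) = Add(Rational(-9, 5), Mul(2, C)))
G = 24 (G = Mul(-4, -6) = 24)
Add(Mul(G, Function('g')(-5)), Function('S')(Function('u')(-1, 2))) = Add(Mul(24, Add(Rational(-9, 5), Mul(2, -5))), Pow(Mul(2, 2, Pow(Add(-2, -1), -1)), 2)) = Add(Mul(24, Add(Rational(-9, 5), -10)), Pow(Mul(2, 2, Pow(-3, -1)), 2)) = Add(Mul(24, Rational(-59, 5)), Pow(Mul(2, 2, Rational(-1, 3)), 2)) = Add(Rational(-1416, 5), Pow(Rational(-4, 3), 2)) = Add(Rational(-1416, 5), Rational(16, 9)) = Rational(-12664, 45)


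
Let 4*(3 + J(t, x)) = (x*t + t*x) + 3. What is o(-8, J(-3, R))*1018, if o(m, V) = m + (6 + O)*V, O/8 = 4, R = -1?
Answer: -37157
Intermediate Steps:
O = 32 (O = 8*4 = 32)
J(t, x) = -9/4 + t*x/2 (J(t, x) = -3 + ((x*t + t*x) + 3)/4 = -3 + ((t*x + t*x) + 3)/4 = -3 + (2*t*x + 3)/4 = -3 + (3 + 2*t*x)/4 = -3 + (¾ + t*x/2) = -9/4 + t*x/2)
o(m, V) = m + 38*V (o(m, V) = m + (6 + 32)*V = m + 38*V)
o(-8, J(-3, R))*1018 = (-8 + 38*(-9/4 + (½)*(-3)*(-1)))*1018 = (-8 + 38*(-9/4 + 3/2))*1018 = (-8 + 38*(-¾))*1018 = (-8 - 57/2)*1018 = -73/2*1018 = -37157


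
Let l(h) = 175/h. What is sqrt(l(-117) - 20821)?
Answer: 2*I*sqrt(7917754)/39 ≈ 144.3*I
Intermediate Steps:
sqrt(l(-117) - 20821) = sqrt(175/(-117) - 20821) = sqrt(175*(-1/117) - 20821) = sqrt(-175/117 - 20821) = sqrt(-2436232/117) = 2*I*sqrt(7917754)/39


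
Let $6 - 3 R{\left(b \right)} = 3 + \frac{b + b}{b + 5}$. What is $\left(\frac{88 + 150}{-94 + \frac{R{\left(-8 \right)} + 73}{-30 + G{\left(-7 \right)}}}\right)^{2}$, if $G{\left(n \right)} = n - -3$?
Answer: $\frac{27060804}{4414201} \approx 6.1304$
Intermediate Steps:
$G{\left(n \right)} = 3 + n$ ($G{\left(n \right)} = n + 3 = 3 + n$)
$R{\left(b \right)} = 1 - \frac{2 b}{3 \left(5 + b\right)}$ ($R{\left(b \right)} = 2 - \frac{3 + \frac{b + b}{b + 5}}{3} = 2 - \frac{3 + \frac{2 b}{5 + b}}{3} = 2 - \left(1 + \frac{2 b}{3 \left(5 + b\right)}\right) = 1 - \frac{2 b}{3 \left(5 + b\right)}$)
$\left(\frac{88 + 150}{-94 + \frac{R{\left(-8 \right)} + 73}{-30 + G{\left(-7 \right)}}}\right)^{2} = \left(\frac{88 + 150}{-94 + \frac{\frac{15 - 8}{3 \left(5 - 8\right)} + 73}{-30 + \left(3 - 7\right)}}\right)^{2} = \left(\frac{238}{-94 + \frac{\frac{1}{3} \frac{1}{-3} \cdot 7 + 73}{-30 - 4}}\right)^{2} = \left(\frac{238}{-94 + \frac{\frac{1}{3} \left(- \frac{1}{3}\right) 7 + 73}{-34}}\right)^{2} = \left(\frac{238}{-94 + \left(- \frac{7}{9} + 73\right) \left(- \frac{1}{34}\right)}\right)^{2} = \left(\frac{238}{-94 + \frac{650}{9} \left(- \frac{1}{34}\right)}\right)^{2} = \left(\frac{238}{-94 - \frac{325}{153}}\right)^{2} = \left(\frac{238}{- \frac{14707}{153}}\right)^{2} = \left(238 \left(- \frac{153}{14707}\right)\right)^{2} = \left(- \frac{5202}{2101}\right)^{2} = \frac{27060804}{4414201}$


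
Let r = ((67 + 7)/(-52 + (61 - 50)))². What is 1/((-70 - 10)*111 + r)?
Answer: -1681/14921804 ≈ -0.00011265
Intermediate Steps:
r = 5476/1681 (r = (74/(-52 + 11))² = (74/(-41))² = (74*(-1/41))² = (-74/41)² = 5476/1681 ≈ 3.2576)
1/((-70 - 10)*111 + r) = 1/((-70 - 10)*111 + 5476/1681) = 1/(-80*111 + 5476/1681) = 1/(-8880 + 5476/1681) = 1/(-14921804/1681) = -1681/14921804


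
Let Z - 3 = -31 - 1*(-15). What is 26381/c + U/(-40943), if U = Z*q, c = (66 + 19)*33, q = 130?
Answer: 1084857733/114845115 ≈ 9.4463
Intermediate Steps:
Z = -13 (Z = 3 + (-31 - 1*(-15)) = 3 + (-31 + 15) = 3 - 16 = -13)
c = 2805 (c = 85*33 = 2805)
U = -1690 (U = -13*130 = -1690)
26381/c + U/(-40943) = 26381/2805 - 1690/(-40943) = 26381*(1/2805) - 1690*(-1/40943) = 26381/2805 + 1690/40943 = 1084857733/114845115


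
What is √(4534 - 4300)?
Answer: 3*√26 ≈ 15.297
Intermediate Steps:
√(4534 - 4300) = √234 = 3*√26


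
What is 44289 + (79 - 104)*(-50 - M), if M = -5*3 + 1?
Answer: 45189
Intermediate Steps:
M = -14 (M = -15 + 1 = -14)
44289 + (79 - 104)*(-50 - M) = 44289 + (79 - 104)*(-50 - 1*(-14)) = 44289 - 25*(-50 + 14) = 44289 - 25*(-36) = 44289 + 900 = 45189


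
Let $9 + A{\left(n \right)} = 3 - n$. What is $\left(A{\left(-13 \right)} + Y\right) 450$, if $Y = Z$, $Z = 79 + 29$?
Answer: $51750$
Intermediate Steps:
$A{\left(n \right)} = -6 - n$ ($A{\left(n \right)} = -9 - \left(-3 + n\right) = -6 - n$)
$Z = 108$
$Y = 108$
$\left(A{\left(-13 \right)} + Y\right) 450 = \left(\left(-6 - -13\right) + 108\right) 450 = \left(\left(-6 + 13\right) + 108\right) 450 = \left(7 + 108\right) 450 = 115 \cdot 450 = 51750$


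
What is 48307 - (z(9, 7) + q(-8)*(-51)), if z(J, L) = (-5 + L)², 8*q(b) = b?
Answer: 48252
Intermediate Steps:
q(b) = b/8
48307 - (z(9, 7) + q(-8)*(-51)) = 48307 - ((-5 + 7)² + ((⅛)*(-8))*(-51)) = 48307 - (2² - 1*(-51)) = 48307 - (4 + 51) = 48307 - 1*55 = 48307 - 55 = 48252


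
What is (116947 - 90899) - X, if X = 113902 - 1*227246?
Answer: 139392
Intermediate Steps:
X = -113344 (X = 113902 - 227246 = -113344)
(116947 - 90899) - X = (116947 - 90899) - 1*(-113344) = 26048 + 113344 = 139392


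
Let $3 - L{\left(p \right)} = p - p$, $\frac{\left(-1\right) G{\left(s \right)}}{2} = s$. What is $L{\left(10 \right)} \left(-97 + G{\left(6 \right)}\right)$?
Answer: $-327$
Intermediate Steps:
$G{\left(s \right)} = - 2 s$
$L{\left(p \right)} = 3$ ($L{\left(p \right)} = 3 - \left(p - p\right) = 3 - 0 = 3 + 0 = 3$)
$L{\left(10 \right)} \left(-97 + G{\left(6 \right)}\right) = 3 \left(-97 - 12\right) = 3 \left(-109\right) = -327$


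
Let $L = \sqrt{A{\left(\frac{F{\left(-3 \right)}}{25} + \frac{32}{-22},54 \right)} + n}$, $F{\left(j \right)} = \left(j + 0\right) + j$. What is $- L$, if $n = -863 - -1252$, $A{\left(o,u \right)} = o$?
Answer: $- \frac{\sqrt{1171599}}{55} \approx -19.68$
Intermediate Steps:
$F{\left(j \right)} = 2 j$ ($F{\left(j \right)} = j + j = 2 j$)
$n = 389$ ($n = -863 + 1252 = 389$)
$L = \frac{\sqrt{1171599}}{55}$ ($L = \sqrt{\left(\frac{2 \left(-3\right)}{25} + \frac{32}{-22}\right) + 389} = \sqrt{\left(\left(-6\right) \frac{1}{25} + 32 \left(- \frac{1}{22}\right)\right) + 389} = \sqrt{\left(- \frac{6}{25} - \frac{16}{11}\right) + 389} = \sqrt{- \frac{466}{275} + 389} = \sqrt{\frac{106509}{275}} = \frac{\sqrt{1171599}}{55} \approx 19.68$)
$- L = - \frac{\sqrt{1171599}}{55}$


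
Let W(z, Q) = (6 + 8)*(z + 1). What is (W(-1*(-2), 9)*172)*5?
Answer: 36120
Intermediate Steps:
W(z, Q) = 14 + 14*z (W(z, Q) = 14*(1 + z) = 14 + 14*z)
(W(-1*(-2), 9)*172)*5 = ((14 + 14*(-1*(-2)))*172)*5 = ((14 + 14*2)*172)*5 = ((14 + 28)*172)*5 = (42*172)*5 = 7224*5 = 36120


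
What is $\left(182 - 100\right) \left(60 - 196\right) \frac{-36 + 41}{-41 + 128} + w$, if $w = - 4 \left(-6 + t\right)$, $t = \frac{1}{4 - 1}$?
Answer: $- \frac{53788}{87} \approx -618.25$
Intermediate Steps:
$t = \frac{1}{3} \approx 0.33333$
$w = \frac{68}{3}$ ($w = - 4 \left(-6 + \frac{1}{3}\right) = \left(-4\right) \left(- \frac{17}{3}\right) = \frac{68}{3} \approx 22.667$)
$\left(182 - 100\right) \left(60 - 196\right) \frac{-36 + 41}{-41 + 128} + w = \left(182 - 100\right) \left(60 - 196\right) \frac{-36 + 41}{-41 + 128} + \frac{68}{3} = 82 \left(-136\right) \frac{5}{87} + \frac{68}{3} = - 11152 \cdot 5 \cdot \frac{1}{87} + \frac{68}{3} = \left(-11152\right) \frac{5}{87} + \frac{68}{3} = - \frac{55760}{87} + \frac{68}{3} = - \frac{53788}{87}$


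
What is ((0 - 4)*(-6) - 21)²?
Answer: 9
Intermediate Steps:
((0 - 4)*(-6) - 21)² = (-4*(-6) - 21)² = (24 - 21)² = 3² = 9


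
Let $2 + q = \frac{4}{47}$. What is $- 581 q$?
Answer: $\frac{52290}{47} \approx 1112.6$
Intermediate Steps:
$q = - \frac{90}{47}$ ($q = -2 + \frac{4}{47} = - \frac{90}{47} \approx -1.9149$)
$- 581 q = \left(-581\right) \left(- \frac{90}{47}\right) = \frac{52290}{47}$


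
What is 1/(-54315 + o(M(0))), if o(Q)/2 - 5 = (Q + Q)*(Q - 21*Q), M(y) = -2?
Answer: -1/54625 ≈ -1.8307e-5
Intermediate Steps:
o(Q) = 10 - 80*Q² (o(Q) = 10 + 2*((Q + Q)*(Q - 21*Q)) = 10 + 2*((2*Q)*(-20*Q)) = 10 + 2*(-40*Q²) = 10 - 80*Q²)
1/(-54315 + o(M(0))) = 1/(-54315 + (10 - 80*(-2)²)) = 1/(-54315 + (10 - 80*4)) = 1/(-54315 + (10 - 320)) = 1/(-54315 - 310) = 1/(-54625) = -1/54625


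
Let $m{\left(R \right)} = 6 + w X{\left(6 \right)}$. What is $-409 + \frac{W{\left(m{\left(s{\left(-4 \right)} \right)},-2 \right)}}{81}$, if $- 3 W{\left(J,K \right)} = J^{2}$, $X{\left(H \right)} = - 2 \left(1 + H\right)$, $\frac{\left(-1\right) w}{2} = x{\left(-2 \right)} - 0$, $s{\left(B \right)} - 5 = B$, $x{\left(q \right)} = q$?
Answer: $- \frac{101887}{243} \approx -419.29$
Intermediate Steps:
$s{\left(B \right)} = 5 + B$
$w = 4$ ($w = - 2 \left(-2 - 0\right) = - 2 \left(-2 + 0\right) = \left(-2\right) \left(-2\right) = 4$)
$X{\left(H \right)} = -2 - 2 H$
$m{\left(R \right)} = -50$ ($m{\left(R \right)} = 6 + 4 \left(-2 - 12\right) = 6 + 4 \left(-14\right) = 6 - 56 = -50$)
$W{\left(J,K \right)} = - \frac{J^{2}}{3}$
$-409 + \frac{W{\left(m{\left(s{\left(-4 \right)} \right)},-2 \right)}}{81} = -409 + \frac{\left(- \frac{1}{3}\right) \left(-50\right)^{2}}{81} = -409 + \left(- \frac{1}{3}\right) 2500 \cdot \frac{1}{81} = -409 - \frac{2500}{243} = - \frac{101887}{243}$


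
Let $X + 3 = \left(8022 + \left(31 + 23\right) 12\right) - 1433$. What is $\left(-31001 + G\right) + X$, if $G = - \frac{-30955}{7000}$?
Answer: $- \frac{33267609}{1400} \approx -23763.0$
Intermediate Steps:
$G = \frac{6191}{1400}$ ($G = - \frac{-30955}{7000} = \left(-1\right) \left(- \frac{6191}{1400}\right) = \frac{6191}{1400} \approx 4.4221$)
$X = 7234$ ($X = -3 + \left(\left(8022 + \left(31 + 23\right) 12\right) - 1433\right) = -3 + \left(\left(8022 + 54 \cdot 12\right) - 1433\right) = -3 + \left(\left(8022 + 648\right) - 1433\right) = -3 + \left(8670 - 1433\right) = -3 + 7237 = 7234$)
$\left(-31001 + G\right) + X = \left(-31001 + \frac{6191}{1400}\right) + 7234 = - \frac{43395209}{1400} + 7234 = - \frac{33267609}{1400}$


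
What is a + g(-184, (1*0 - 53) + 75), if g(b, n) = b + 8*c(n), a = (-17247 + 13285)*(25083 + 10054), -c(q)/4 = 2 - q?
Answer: -139212338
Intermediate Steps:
c(q) = -8 + 4*q (c(q) = -4*(2 - q) = -8 + 4*q)
a = -139212794 (a = -3962*35137 = -139212794)
g(b, n) = -64 + b + 32*n (g(b, n) = b + 8*(-8 + 4*n) = b + (-64 + 32*n) = -64 + b + 32*n)
a + g(-184, (1*0 - 53) + 75) = -139212794 + (-64 - 184 + 32*((1*0 - 53) + 75)) = -139212794 + (-64 - 184 + 32*((0 - 53) + 75)) = -139212794 + (-64 - 184 + 32*(-53 + 75)) = -139212794 + (-64 - 184 + 32*22) = -139212794 + (-64 - 184 + 704) = -139212794 + 456 = -139212338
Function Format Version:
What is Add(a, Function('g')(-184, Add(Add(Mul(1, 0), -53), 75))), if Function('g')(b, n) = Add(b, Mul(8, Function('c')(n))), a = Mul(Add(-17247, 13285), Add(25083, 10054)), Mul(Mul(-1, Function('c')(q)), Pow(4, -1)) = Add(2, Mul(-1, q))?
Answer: -139212338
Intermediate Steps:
Function('c')(q) = Add(-8, Mul(4, q)) (Function('c')(q) = Mul(-4, Add(2, Mul(-1, q))) = Add(-8, Mul(4, q)))
a = -139212794 (a = Mul(-3962, 35137) = -139212794)
Function('g')(b, n) = Add(-64, b, Mul(32, n)) (Function('g')(b, n) = Add(b, Mul(8, Add(-8, Mul(4, n)))) = Add(b, Add(-64, Mul(32, n))) = Add(-64, b, Mul(32, n)))
Add(a, Function('g')(-184, Add(Add(Mul(1, 0), -53), 75))) = Add(-139212794, Add(-64, -184, Mul(32, Add(Add(Mul(1, 0), -53), 75)))) = Add(-139212794, Add(-64, -184, Mul(32, Add(Add(0, -53), 75)))) = Add(-139212794, Add(-64, -184, Mul(32, Add(-53, 75)))) = Add(-139212794, Add(-64, -184, Mul(32, 22))) = Add(-139212794, Add(-64, -184, 704)) = Add(-139212794, 456) = -139212338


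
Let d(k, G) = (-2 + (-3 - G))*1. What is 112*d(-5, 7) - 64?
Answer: -1408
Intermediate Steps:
d(k, G) = -5 - G (d(k, G) = (-5 - G)*1 = -5 - G)
112*d(-5, 7) - 64 = 112*(-5 - 1*7) - 64 = 112*(-5 - 7) - 64 = 112*(-12) - 64 = -1344 - 64 = -1408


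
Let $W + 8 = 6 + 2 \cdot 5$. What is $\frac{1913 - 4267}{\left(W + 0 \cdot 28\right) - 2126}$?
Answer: $\frac{1177}{1059} \approx 1.1114$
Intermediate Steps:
$W = 8$ ($W = -8 + \left(6 + 2 \cdot 5\right) = -8 + \left(6 + 10\right) = -8 + 16 = 8$)
$\frac{1913 - 4267}{\left(W + 0 \cdot 28\right) - 2126} = \frac{1913 - 4267}{\left(8 + 0 \cdot 28\right) - 2126} = - \frac{2354}{\left(8 + 0\right) - 2126} = - \frac{2354}{8 - 2126} = - \frac{2354}{-2118} = \left(-2354\right) \left(- \frac{1}{2118}\right) = \frac{1177}{1059}$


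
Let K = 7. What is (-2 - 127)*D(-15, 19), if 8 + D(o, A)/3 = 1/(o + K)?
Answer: 25155/8 ≈ 3144.4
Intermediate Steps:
D(o, A) = -24 + 3/(7 + o) (D(o, A) = -24 + 3/(o + 7) = -24 + 3/(7 + o))
(-2 - 127)*D(-15, 19) = (-2 - 127)*(3*(-55 - 8*(-15))/(7 - 15)) = -387*(-55 + 120)/(-8) = -387*(-1)*65/8 = -129*(-195/8) = 25155/8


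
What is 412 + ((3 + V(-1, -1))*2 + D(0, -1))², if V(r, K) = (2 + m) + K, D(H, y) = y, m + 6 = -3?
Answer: 533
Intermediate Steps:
m = -9 (m = -6 - 3 = -9)
V(r, K) = -7 + K (V(r, K) = (2 - 9) + K = -7 + K)
412 + ((3 + V(-1, -1))*2 + D(0, -1))² = 412 + ((3 + (-7 - 1))*2 - 1)² = 412 + ((3 - 8)*2 - 1)² = 412 + (-5*2 - 1)² = 412 + (-10 - 1)² = 412 + (-11)² = 412 + 121 = 533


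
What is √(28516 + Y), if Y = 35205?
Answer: √63721 ≈ 252.43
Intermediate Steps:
√(28516 + Y) = √(28516 + 35205) = √63721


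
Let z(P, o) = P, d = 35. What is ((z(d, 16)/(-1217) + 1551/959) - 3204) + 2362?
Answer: -980846724/1167103 ≈ -840.41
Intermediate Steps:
((z(d, 16)/(-1217) + 1551/959) - 3204) + 2362 = ((35/(-1217) + 1551/959) - 3204) + 2362 = ((35*(-1/1217) + 1551*(1/959)) - 3204) + 2362 = ((-35/1217 + 1551/959) - 3204) + 2362 = (1854002/1167103 - 3204) + 2362 = -3737544010/1167103 + 2362 = -980846724/1167103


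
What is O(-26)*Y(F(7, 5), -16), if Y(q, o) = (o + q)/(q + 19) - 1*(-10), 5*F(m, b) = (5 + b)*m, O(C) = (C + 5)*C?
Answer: 59696/11 ≈ 5426.9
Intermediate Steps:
O(C) = C*(5 + C) (O(C) = (5 + C)*C = C*(5 + C))
F(m, b) = m*(5 + b)/5 (F(m, b) = ((5 + b)*m)/5 = (m*(5 + b))/5 = m*(5 + b)/5)
Y(q, o) = 10 + (o + q)/(19 + q) (Y(q, o) = (o + q)/(19 + q) + 10 = 10 + (o + q)/(19 + q))
O(-26)*Y(F(7, 5), -16) = (-26*(5 - 26))*((190 - 16 + 11*((⅕)*7*(5 + 5)))/(19 + (⅕)*7*(5 + 5))) = (-26*(-21))*((190 - 16 + 11*((⅕)*7*10))/(19 + (⅕)*7*10)) = 546*((190 - 16 + 11*14)/(19 + 14)) = 546*((190 - 16 + 154)/33) = 546*((1/33)*328) = 546*(328/33) = 59696/11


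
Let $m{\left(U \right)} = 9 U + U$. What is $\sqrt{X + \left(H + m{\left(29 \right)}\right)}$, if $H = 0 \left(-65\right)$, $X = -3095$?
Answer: $i \sqrt{2805} \approx 52.962 i$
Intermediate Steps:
$H = 0$
$m{\left(U \right)} = 10 U$
$\sqrt{X + \left(H + m{\left(29 \right)}\right)} = \sqrt{-3095 + \left(0 + 10 \cdot 29\right)} = \sqrt{-3095 + \left(0 + 290\right)} = \sqrt{-3095 + 290} = \sqrt{-2805} = i \sqrt{2805}$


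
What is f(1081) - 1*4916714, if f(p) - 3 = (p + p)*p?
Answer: -2579589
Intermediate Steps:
f(p) = 3 + 2*p**2 (f(p) = 3 + (p + p)*p = 3 + (2*p)*p = 3 + 2*p**2)
f(1081) - 1*4916714 = (3 + 2*1081**2) - 1*4916714 = (3 + 2*1168561) - 4916714 = (3 + 2337122) - 4916714 = 2337125 - 4916714 = -2579589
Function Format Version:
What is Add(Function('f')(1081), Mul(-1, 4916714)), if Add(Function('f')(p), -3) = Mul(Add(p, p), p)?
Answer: -2579589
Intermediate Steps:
Function('f')(p) = Add(3, Mul(2, Pow(p, 2))) (Function('f')(p) = Add(3, Mul(Add(p, p), p)) = Add(3, Mul(Mul(2, p), p)) = Add(3, Mul(2, Pow(p, 2))))
Add(Function('f')(1081), Mul(-1, 4916714)) = Add(Add(3, Mul(2, Pow(1081, 2))), Mul(-1, 4916714)) = Add(Add(3, Mul(2, 1168561)), -4916714) = Add(Add(3, 2337122), -4916714) = Add(2337125, -4916714) = -2579589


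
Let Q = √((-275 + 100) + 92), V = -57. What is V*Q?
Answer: -57*I*√83 ≈ -519.29*I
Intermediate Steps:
Q = I*√83 (Q = √(-175 + 92) = √(-83) = I*√83 ≈ 9.1104*I)
V*Q = -57*I*√83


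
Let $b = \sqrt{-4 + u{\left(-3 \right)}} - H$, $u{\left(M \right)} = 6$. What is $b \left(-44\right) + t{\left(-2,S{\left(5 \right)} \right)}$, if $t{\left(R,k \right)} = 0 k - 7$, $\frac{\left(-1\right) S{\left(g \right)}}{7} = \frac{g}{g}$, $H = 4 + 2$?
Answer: $257 - 44 \sqrt{2} \approx 194.77$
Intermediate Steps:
$H = 6$
$S{\left(g \right)} = -7$ ($S{\left(g \right)} = - 7 \frac{g}{g} = \left(-7\right) 1 = -7$)
$b = -6 + \sqrt{2}$ ($b = \sqrt{-4 + 6} - 6 = \sqrt{2} - 6 = -6 + \sqrt{2} \approx -4.5858$)
$t{\left(R,k \right)} = -7$ ($t{\left(R,k \right)} = 0 - 7 = -7$)
$b \left(-44\right) + t{\left(-2,S{\left(5 \right)} \right)} = \left(-6 + \sqrt{2}\right) \left(-44\right) - 7 = \left(264 - 44 \sqrt{2}\right) - 7 = 257 - 44 \sqrt{2}$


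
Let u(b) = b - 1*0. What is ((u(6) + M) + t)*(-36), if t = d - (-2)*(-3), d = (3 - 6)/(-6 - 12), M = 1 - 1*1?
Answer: -6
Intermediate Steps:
M = 0 (M = 1 - 1 = 0)
u(b) = b (u(b) = b + 0 = b)
d = 1/6 (d = -3/(-18) = -3*(-1/18) = 1/6 ≈ 0.16667)
t = -35/6 (t = 1/6 - (-2)*(-3) = 1/6 - 1*6 = 1/6 - 6 = -35/6 ≈ -5.8333)
((u(6) + M) + t)*(-36) = ((6 + 0) - 35/6)*(-36) = (6 - 35/6)*(-36) = (1/6)*(-36) = -6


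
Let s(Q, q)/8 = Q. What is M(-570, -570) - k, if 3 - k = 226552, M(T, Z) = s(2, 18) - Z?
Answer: 227135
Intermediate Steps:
s(Q, q) = 8*Q
M(T, Z) = 16 - Z (M(T, Z) = 8*2 - Z = 16 - Z)
k = -226549 (k = 3 - 1*226552 = 3 - 226552 = -226549)
M(-570, -570) - k = (16 - 1*(-570)) - 1*(-226549) = (16 + 570) + 226549 = 586 + 226549 = 227135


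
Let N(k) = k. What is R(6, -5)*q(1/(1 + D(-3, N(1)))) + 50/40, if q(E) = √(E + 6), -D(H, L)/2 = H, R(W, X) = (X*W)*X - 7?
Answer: 5/4 + 143*√301/7 ≈ 355.67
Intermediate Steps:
R(W, X) = -7 + W*X² (R(W, X) = (W*X)*X - 7 = W*X² - 7 = -7 + W*X²)
D(H, L) = -2*H
q(E) = √(6 + E)
R(6, -5)*q(1/(1 + D(-3, N(1)))) + 50/40 = (-7 + 6*(-5)²)*√(6 + 1/(1 - 2*(-3))) + 50/40 = (-7 + 6*25)*√(6 + 1/(1 + 6)) + 50*(1/40) = (-7 + 150)*√(6 + 1/7) + 5/4 = 143*√(6 + ⅐) + 5/4 = 143*√(43/7) + 5/4 = 143*(√301/7) + 5/4 = 143*√301/7 + 5/4 = 5/4 + 143*√301/7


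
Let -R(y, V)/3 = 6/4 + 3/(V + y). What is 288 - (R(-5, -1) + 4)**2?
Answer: 287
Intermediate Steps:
R(y, V) = -9/2 - 9/(V + y) (R(y, V) = -3*(6/4 + 3/(V + y)) = -3*(6*(1/4) + 3/(V + y)) = -3*(3/2 + 3/(V + y)) = -9/2 - 9/(V + y))
288 - (R(-5, -1) + 4)**2 = 288 - (9*(-2 - 1*(-1) - 1*(-5))/(2*(-1 - 5)) + 4)**2 = 288 - ((9/2)*(-2 + 1 + 5)/(-6) + 4)**2 = 288 - ((9/2)*(-1/6)*4 + 4)**2 = 288 - (-3 + 4)**2 = 288 - 1*1**2 = 288 - 1*1 = 288 - 1 = 287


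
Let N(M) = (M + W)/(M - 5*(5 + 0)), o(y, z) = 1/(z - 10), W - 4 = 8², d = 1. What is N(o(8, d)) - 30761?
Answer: -6952597/226 ≈ -30764.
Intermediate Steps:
W = 68 (W = 4 + 8² = 4 + 64 = 68)
o(y, z) = 1/(-10 + z)
N(M) = (68 + M)/(-25 + M) (N(M) = (M + 68)/(M - 5*(5 + 0)) = (68 + M)/(M - 5*5) = (68 + M)/(M - 25) = (68 + M)/(-25 + M))
N(o(8, d)) - 30761 = (68 + 1/(-10 + 1))/(-25 + 1/(-10 + 1)) - 30761 = (68 + 1/(-9))/(-25 + 1/(-9)) - 30761 = (68 - ⅑)/(-25 - ⅑) - 30761 = (611/9)/(-226/9) - 30761 = -9/226*611/9 - 30761 = -611/226 - 30761 = -6952597/226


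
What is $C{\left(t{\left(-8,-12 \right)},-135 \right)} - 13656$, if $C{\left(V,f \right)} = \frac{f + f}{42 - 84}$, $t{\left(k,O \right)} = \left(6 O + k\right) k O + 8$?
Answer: $- \frac{95547}{7} \approx -13650.0$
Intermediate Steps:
$t{\left(k,O \right)} = 8 + O k \left(k + 6 O\right)$ ($t{\left(k,O \right)} = \left(k + 6 O\right) k O + 8 = k \left(k + 6 O\right) O + 8 = O k \left(k + 6 O\right) + 8 = 8 + O k \left(k + 6 O\right)$)
$C{\left(V,f \right)} = - \frac{f}{21}$ ($C{\left(V,f \right)} = \frac{2 f}{-42} = 2 f \left(- \frac{1}{42}\right) = - \frac{f}{21}$)
$C{\left(t{\left(-8,-12 \right)},-135 \right)} - 13656 = \left(- \frac{1}{21}\right) \left(-135\right) - 13656 = \frac{45}{7} - 13656 = - \frac{95547}{7}$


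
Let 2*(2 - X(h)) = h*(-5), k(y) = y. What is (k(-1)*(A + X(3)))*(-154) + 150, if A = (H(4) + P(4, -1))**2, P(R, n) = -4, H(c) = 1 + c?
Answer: 1767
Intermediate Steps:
X(h) = 2 + 5*h/2 (X(h) = 2 - h*(-5)/2 = 2 - (-5)*h/2 = 2 + 5*h/2)
A = 1 (A = ((1 + 4) - 4)**2 = (5 - 4)**2 = 1**2 = 1)
(k(-1)*(A + X(3)))*(-154) + 150 = -(1 + (2 + (5/2)*3))*(-154) + 150 = -(1 + (2 + 15/2))*(-154) + 150 = -(1 + 19/2)*(-154) + 150 = -1*21/2*(-154) + 150 = -21/2*(-154) + 150 = 1617 + 150 = 1767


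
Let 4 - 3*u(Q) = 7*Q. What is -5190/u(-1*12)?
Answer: -7785/44 ≈ -176.93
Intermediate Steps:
u(Q) = 4/3 - 7*Q/3
-5190/u(-1*12) = -5190/(4/3 - (-7)*12/3) = -5190/(4/3 - 7/3*(-12)) = -5190/(4/3 + 28) = -5190/88/3 = -5190*3/88 = -7785/44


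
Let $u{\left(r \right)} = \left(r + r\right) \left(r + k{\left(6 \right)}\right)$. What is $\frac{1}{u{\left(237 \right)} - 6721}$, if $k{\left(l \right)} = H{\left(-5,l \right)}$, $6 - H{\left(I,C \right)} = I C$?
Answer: $\frac{1}{122681} \approx 8.1512 \cdot 10^{-6}$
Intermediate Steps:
$H{\left(I,C \right)} = 6 - C I$ ($H{\left(I,C \right)} = 6 - I C = 6 - C I$)
$k{\left(l \right)} = 6 + 5 l$ ($k{\left(l \right)} = 6 - l \left(-5\right) = 6 + 5 l$)
$u{\left(r \right)} = 2 r \left(36 + r\right)$ ($u{\left(r \right)} = \left(r + r\right) \left(r + \left(6 + 5 \cdot 6\right)\right) = 2 r \left(r + \left(6 + 30\right)\right) = 2 r \left(r + 36\right) = 2 r \left(36 + r\right)$)
$\frac{1}{u{\left(237 \right)} - 6721} = \frac{1}{2 \cdot 237 \left(36 + 237\right) - 6721} = \frac{1}{2 \cdot 237 \cdot 273 - 6721} = \frac{1}{129402 - 6721} = \frac{1}{122681}$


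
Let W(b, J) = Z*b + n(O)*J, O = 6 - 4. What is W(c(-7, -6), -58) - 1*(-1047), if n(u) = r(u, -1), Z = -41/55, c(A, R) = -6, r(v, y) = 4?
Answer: 45071/55 ≈ 819.47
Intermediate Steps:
O = 2
Z = -41/55 (Z = -41*1/55 = -41/55 ≈ -0.74545)
n(u) = 4
W(b, J) = 4*J - 41*b/55 (W(b, J) = -41*b/55 + 4*J = 4*J - 41*b/55)
W(c(-7, -6), -58) - 1*(-1047) = (4*(-58) - 41/55*(-6)) - 1*(-1047) = (-232 + 246/55) + 1047 = -12514/55 + 1047 = 45071/55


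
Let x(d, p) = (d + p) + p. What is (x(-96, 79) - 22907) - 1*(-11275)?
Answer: -11570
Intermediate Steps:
x(d, p) = d + 2*p
(x(-96, 79) - 22907) - 1*(-11275) = ((-96 + 2*79) - 22907) - 1*(-11275) = ((-96 + 158) - 22907) + 11275 = (62 - 22907) + 11275 = -22845 + 11275 = -11570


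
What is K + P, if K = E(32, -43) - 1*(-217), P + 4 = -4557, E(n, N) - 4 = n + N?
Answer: -4351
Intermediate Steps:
E(n, N) = 4 + N + n (E(n, N) = 4 + (n + N) = 4 + (N + n) = 4 + N + n)
P = -4561 (P = -4 - 4557 = -4561)
K = 210 (K = (4 - 43 + 32) - 1*(-217) = -7 + 217 = 210)
K + P = 210 - 4561 = -4351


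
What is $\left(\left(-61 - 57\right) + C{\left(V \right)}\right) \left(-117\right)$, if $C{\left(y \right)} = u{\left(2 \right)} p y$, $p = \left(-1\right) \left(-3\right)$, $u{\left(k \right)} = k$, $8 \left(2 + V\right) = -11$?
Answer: $\frac{64701}{4} \approx 16175.0$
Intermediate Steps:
$V = - \frac{27}{8}$ ($V = -2 + \frac{1}{8} \left(-11\right) = -2 - \frac{11}{8} = - \frac{27}{8} \approx -3.375$)
$p = 3$
$C{\left(y \right)} = 6 y$ ($C{\left(y \right)} = 2 \cdot 3 y = 6 y$)
$\left(\left(-61 - 57\right) + C{\left(V \right)}\right) \left(-117\right) = \left(\left(-61 - 57\right) + 6 \left(- \frac{27}{8}\right)\right) \left(-117\right) = \left(\left(-61 - 57\right) - \frac{81}{4}\right) \left(-117\right) = \left(-118 - \frac{81}{4}\right) \left(-117\right) = \left(- \frac{553}{4}\right) \left(-117\right) = \frac{64701}{4}$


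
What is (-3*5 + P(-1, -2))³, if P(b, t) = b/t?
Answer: -24389/8 ≈ -3048.6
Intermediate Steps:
(-3*5 + P(-1, -2))³ = (-3*5 - 1/(-2))³ = (-15 - 1*(-½))³ = (-15 + ½)³ = (-29/2)³ = -24389/8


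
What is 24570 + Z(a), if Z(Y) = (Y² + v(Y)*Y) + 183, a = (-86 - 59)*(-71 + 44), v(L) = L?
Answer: 30679203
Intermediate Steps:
a = 3915 (a = -145*(-27) = 3915)
Z(Y) = 183 + 2*Y² (Z(Y) = (Y² + Y*Y) + 183 = (Y² + Y²) + 183 = 2*Y² + 183 = 183 + 2*Y²)
24570 + Z(a) = 24570 + (183 + 2*3915²) = 24570 + (183 + 2*15327225) = 24570 + (183 + 30654450) = 24570 + 30654633 = 30679203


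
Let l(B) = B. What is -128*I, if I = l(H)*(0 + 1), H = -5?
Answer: 640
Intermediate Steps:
I = -5 (I = -5*(0 + 1) = -5*1 = -5)
-128*I = -128*(-5) = 640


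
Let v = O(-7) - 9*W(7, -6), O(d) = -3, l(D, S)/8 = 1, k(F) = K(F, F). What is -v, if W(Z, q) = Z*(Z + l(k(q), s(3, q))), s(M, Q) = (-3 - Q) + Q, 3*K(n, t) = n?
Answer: 948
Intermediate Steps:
K(n, t) = n/3
k(F) = F/3
s(M, Q) = -3
l(D, S) = 8 (l(D, S) = 8*1 = 8)
W(Z, q) = Z*(8 + Z) (W(Z, q) = Z*(Z + 8) = Z*(8 + Z))
v = -948 (v = -3 - 63*(8 + 7) = -3 - 63*15 = -3 - 9*105 = -3 - 945 = -948)
-v = -1*(-948) = 948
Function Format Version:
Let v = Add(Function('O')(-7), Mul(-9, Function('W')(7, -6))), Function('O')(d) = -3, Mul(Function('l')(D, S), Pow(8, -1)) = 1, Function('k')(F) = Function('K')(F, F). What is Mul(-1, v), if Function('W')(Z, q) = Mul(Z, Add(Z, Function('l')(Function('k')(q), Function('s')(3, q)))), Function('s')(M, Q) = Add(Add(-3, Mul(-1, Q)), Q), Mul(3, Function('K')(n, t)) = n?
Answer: 948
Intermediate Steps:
Function('K')(n, t) = Mul(Rational(1, 3), n)
Function('k')(F) = Mul(Rational(1, 3), F)
Function('s')(M, Q) = -3
Function('l')(D, S) = 8 (Function('l')(D, S) = Mul(8, 1) = 8)
Function('W')(Z, q) = Mul(Z, Add(8, Z)) (Function('W')(Z, q) = Mul(Z, Add(Z, 8)) = Mul(Z, Add(8, Z)))
v = -948 (v = Add(-3, Mul(-9, Mul(7, Add(8, 7)))) = Add(-3, Mul(-9, Mul(7, 15))) = Add(-3, Mul(-9, 105)) = Add(-3, -945) = -948)
Mul(-1, v) = Mul(-1, -948) = 948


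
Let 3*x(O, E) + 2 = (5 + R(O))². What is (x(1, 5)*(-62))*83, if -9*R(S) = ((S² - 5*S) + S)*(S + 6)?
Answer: -2398036/27 ≈ -88816.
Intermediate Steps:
R(S) = -(6 + S)*(S² - 4*S)/9 (R(S) = -((S² - 5*S) + S)*(S + 6)/9 = -(S² - 4*S)*(6 + S)/9 = -(6 + S)*(S² - 4*S)/9)
x(O, E) = -⅔ + (5 + O*(24 - O² - 2*O)/9)²/3
(x(1, 5)*(-62))*83 = ((-⅔ + (-45 + 1*(-24 + 1² + 2*1))²/243)*(-62))*83 = ((-⅔ + (-45 + 1*(-24 + 1 + 2))²/243)*(-62))*83 = ((-⅔ + (-45 + 1*(-21))²/243)*(-62))*83 = ((-⅔ + (-45 - 21)²/243)*(-62))*83 = ((-⅔ + (1/243)*(-66)²)*(-62))*83 = ((-⅔ + (1/243)*4356)*(-62))*83 = ((-⅔ + 484/27)*(-62))*83 = ((466/27)*(-62))*83 = -28892/27*83 = -2398036/27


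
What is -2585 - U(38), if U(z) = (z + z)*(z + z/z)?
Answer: -5549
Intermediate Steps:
U(z) = 2*z*(1 + z) (U(z) = (2*z)*(z + 1) = (2*z)*(1 + z) = 2*z*(1 + z))
-2585 - U(38) = -2585 - 2*38*(1 + 38) = -2585 - 2*38*39 = -2585 - 1*2964 = -2585 - 2964 = -5549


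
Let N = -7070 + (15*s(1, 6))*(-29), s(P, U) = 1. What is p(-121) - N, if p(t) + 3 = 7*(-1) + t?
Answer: 7374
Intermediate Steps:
p(t) = -10 + t (p(t) = -3 + (7*(-1) + t) = -3 + (-7 + t) = -10 + t)
N = -7505 (N = -7070 + (15*1)*(-29) = -7070 + 15*(-29) = -7070 - 435 = -7505)
p(-121) - N = (-10 - 121) - 1*(-7505) = -131 + 7505 = 7374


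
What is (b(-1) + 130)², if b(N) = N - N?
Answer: 16900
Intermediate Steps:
b(N) = 0
(b(-1) + 130)² = (0 + 130)² = 130² = 16900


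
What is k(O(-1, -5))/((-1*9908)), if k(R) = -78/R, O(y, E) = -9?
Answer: -13/14862 ≈ -0.00087471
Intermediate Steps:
k(O(-1, -5))/((-1*9908)) = (-78/(-9))/((-1*9908)) = -78*(-1/9)/(-9908) = (26/3)*(-1/9908) = -13/14862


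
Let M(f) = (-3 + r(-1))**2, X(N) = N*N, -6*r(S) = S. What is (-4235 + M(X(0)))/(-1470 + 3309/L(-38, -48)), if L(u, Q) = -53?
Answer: 8065063/2923884 ≈ 2.7583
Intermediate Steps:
r(S) = -S/6
X(N) = N**2
M(f) = 289/36 (M(f) = (-3 - 1/6*(-1))**2 = (-3 + 1/6)**2 = (-17/6)**2 = 289/36)
(-4235 + M(X(0)))/(-1470 + 3309/L(-38, -48)) = (-4235 + 289/36)/(-1470 + 3309/(-53)) = -152171/(36*(-1470 + 3309*(-1/53))) = -152171/(36*(-1470 - 3309/53)) = -152171/(36*(-81219/53)) = -152171/36*(-53/81219) = 8065063/2923884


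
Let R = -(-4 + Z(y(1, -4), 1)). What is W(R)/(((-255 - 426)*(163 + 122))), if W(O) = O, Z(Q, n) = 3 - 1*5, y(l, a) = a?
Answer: -2/64695 ≈ -3.0914e-5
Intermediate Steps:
Z(Q, n) = -2 (Z(Q, n) = 3 - 5 = -2)
R = 6 (R = -(-4 - 2) = -1*(-6) = 6)
W(R)/(((-255 - 426)*(163 + 122))) = 6/(((-255 - 426)*(163 + 122))) = 6/((-681*285)) = 6/(-194085) = 6*(-1/194085) = -2/64695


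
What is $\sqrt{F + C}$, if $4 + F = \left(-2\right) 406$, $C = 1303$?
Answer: $\sqrt{487} \approx 22.068$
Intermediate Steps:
$F = -816$ ($F = -4 - 812 = -816$)
$\sqrt{F + C} = \sqrt{-816 + 1303} = \sqrt{487}$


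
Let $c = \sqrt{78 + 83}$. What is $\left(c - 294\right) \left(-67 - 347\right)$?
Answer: $121716 - 414 \sqrt{161} \approx 1.1646 \cdot 10^{5}$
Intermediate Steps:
$c = \sqrt{161} \approx 12.689$
$\left(c - 294\right) \left(-67 - 347\right) = \left(\sqrt{161} - 294\right) \left(-67 - 347\right) = \left(-294 + \sqrt{161}\right) \left(-414\right) = 121716 - 414 \sqrt{161}$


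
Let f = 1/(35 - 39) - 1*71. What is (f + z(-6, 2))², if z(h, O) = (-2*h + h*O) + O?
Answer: 76729/16 ≈ 4795.6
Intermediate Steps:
z(h, O) = O - 2*h + O*h (z(h, O) = (-2*h + O*h) + O = O - 2*h + O*h)
f = -285/4 (f = 1/(-4) - 71 = -¼ - 71 = -285/4 ≈ -71.250)
(f + z(-6, 2))² = (-285/4 + (2 - 2*(-6) + 2*(-6)))² = (-285/4 + (2 + 12 - 12))² = (-285/4 + 2)² = (-277/4)² = 76729/16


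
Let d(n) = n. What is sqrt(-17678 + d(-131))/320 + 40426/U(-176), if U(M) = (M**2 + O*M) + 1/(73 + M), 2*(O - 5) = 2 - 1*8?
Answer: 4163878/3154271 + I*sqrt(17809)/320 ≈ 1.3201 + 0.41703*I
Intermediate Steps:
O = 2 (O = 5 + (2 - 1*8)/2 = 5 + (2 - 8)/2 = 5 + (1/2)*(-6) = 5 - 3 = 2)
U(M) = M**2 + 1/(73 + M) + 2*M (U(M) = (M**2 + 2*M) + 1/(73 + M) = M**2 + 1/(73 + M) + 2*M)
sqrt(-17678 + d(-131))/320 + 40426/U(-176) = sqrt(-17678 - 131)/320 + 40426/(((1 + (-176)**3 + 75*(-176)**2 + 146*(-176))/(73 - 176))) = sqrt(-17809)*(1/320) + 40426/(((1 - 5451776 + 75*30976 - 25696)/(-103))) = (I*sqrt(17809))*(1/320) + 40426/((-(1 - 5451776 + 2323200 - 25696)/103)) = I*sqrt(17809)/320 + 40426/((-1/103*(-3154271))) = I*sqrt(17809)/320 + 40426/(3154271/103) = I*sqrt(17809)/320 + 40426*(103/3154271) = I*sqrt(17809)/320 + 4163878/3154271 = 4163878/3154271 + I*sqrt(17809)/320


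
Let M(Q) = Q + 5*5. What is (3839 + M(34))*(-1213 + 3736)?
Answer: 9834654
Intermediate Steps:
M(Q) = 25 + Q (M(Q) = Q + 25 = 25 + Q)
(3839 + M(34))*(-1213 + 3736) = (3839 + (25 + 34))*(-1213 + 3736) = (3839 + 59)*2523 = 3898*2523 = 9834654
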